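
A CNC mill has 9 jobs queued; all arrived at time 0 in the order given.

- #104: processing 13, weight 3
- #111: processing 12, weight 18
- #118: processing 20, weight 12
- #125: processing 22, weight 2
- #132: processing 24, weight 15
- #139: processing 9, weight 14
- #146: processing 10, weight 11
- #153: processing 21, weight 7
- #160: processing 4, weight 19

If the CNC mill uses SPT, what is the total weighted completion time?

SPT (increasing processing time): #160 #139 #146 #111 #104 #118 #153 #125 #132.
#160: finishes 4, weight 19, w·C = 76
#139: finishes 13, weight 14, w·C = 182
#146: finishes 23, weight 11, w·C = 253
#111: finishes 35, weight 18, w·C = 630
#104: finishes 48, weight 3, w·C = 144
#118: finishes 68, weight 12, w·C = 816
#153: finishes 89, weight 7, w·C = 623
#125: finishes 111, weight 2, w·C = 222
#132: finishes 135, weight 15, w·C = 2025
Sum = 76+182+253+630+144+816+623+222+2025 = 4971.

4971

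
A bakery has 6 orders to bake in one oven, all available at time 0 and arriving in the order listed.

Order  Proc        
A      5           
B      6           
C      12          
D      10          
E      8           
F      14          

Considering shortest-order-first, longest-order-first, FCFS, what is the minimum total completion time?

SPT (increasing processing time): A B E D C F.
A: 0→5
B: 5→11
E: 11→19
D: 19→29
C: 29→41
F: 41→55
Sum = 5+11+19+29+41+55 = 160.
LPT (decreasing processing time): F C D E B A.
F: 0→14
C: 14→26
D: 26→36
E: 36→44
B: 44→50
A: 50→55
Sum = 14+26+36+44+50+55 = 225.
FIFO (arrival order): A B C D E F.
A: 0→5
B: 5→11
C: 11→23
D: 23→33
E: 33→41
F: 41→55
Sum = 5+11+23+33+41+55 = 168.
SPT 160, LPT 225, FIFO 168 → minimum 160.

160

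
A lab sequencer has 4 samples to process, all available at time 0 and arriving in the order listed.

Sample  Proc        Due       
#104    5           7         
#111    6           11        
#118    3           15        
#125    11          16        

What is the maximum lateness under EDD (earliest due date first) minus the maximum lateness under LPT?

EDD (increasing due date): #104 #111 #118 #125.
#104: 0→5, due 7, lateness -2
#111: 5→11, due 11, lateness 0
#118: 11→14, due 15, lateness -1
#125: 14→25, due 16, lateness 9
Maximum = 9.
LPT (decreasing processing time): #125 #111 #104 #118.
#125: 0→11, due 16, lateness -5
#111: 11→17, due 11, lateness 6
#104: 17→22, due 7, lateness 15
#118: 22→25, due 15, lateness 10
Maximum = 15.
Difference = 9 − 15 = -6.

-6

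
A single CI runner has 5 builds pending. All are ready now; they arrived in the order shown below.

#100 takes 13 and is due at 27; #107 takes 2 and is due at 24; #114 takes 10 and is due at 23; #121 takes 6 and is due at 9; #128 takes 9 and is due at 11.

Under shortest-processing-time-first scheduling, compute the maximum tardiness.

SPT (increasing processing time): #107 #121 #128 #114 #100.
#107: 0→2, due 24, tardiness 0
#121: 2→8, due 9, tardiness 0
#128: 8→17, due 11, tardiness 6
#114: 17→27, due 23, tardiness 4
#100: 27→40, due 27, tardiness 13
Maximum = 13.

13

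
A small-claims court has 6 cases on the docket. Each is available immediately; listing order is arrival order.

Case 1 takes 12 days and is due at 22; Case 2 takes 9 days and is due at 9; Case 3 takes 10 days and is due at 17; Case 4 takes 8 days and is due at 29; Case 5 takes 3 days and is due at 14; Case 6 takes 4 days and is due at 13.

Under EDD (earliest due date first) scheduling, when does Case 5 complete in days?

16

EDD (increasing due date): Case 2 Case 6 Case 5 Case 3 Case 1 Case 4.
Case 2: 0→9
Case 6: 9→13
Case 5: 13→16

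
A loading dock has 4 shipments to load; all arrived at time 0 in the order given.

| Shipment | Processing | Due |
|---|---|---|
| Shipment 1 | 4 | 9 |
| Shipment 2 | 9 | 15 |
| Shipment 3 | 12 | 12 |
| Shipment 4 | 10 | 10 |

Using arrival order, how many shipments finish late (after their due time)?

FIFO (arrival order): Shipment 1 Shipment 2 Shipment 3 Shipment 4.
Shipment 1: 0→4, due 9, tardiness 0
Shipment 2: 4→13, due 15, tardiness 0
Shipment 3: 13→25, due 12, tardiness 13
Shipment 4: 25→35, due 10, tardiness 25
Late shipments: 2.

2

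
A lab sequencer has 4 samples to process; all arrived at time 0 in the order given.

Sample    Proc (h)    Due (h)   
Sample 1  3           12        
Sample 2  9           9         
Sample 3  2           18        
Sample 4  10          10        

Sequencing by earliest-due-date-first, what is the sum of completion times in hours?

74

EDD (increasing due date): Sample 2 Sample 4 Sample 1 Sample 3.
Sample 2: 0→9
Sample 4: 9→19
Sample 1: 19→22
Sample 3: 22→24
Sum = 9+19+22+24 = 74.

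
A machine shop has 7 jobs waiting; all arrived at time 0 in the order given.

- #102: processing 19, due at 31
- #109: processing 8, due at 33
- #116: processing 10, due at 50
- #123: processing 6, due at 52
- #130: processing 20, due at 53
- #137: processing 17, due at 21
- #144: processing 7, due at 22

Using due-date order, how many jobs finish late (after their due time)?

EDD (increasing due date): #137 #144 #102 #109 #116 #123 #130.
#137: 0→17, due 21, tardiness 0
#144: 17→24, due 22, tardiness 2
#102: 24→43, due 31, tardiness 12
#109: 43→51, due 33, tardiness 18
#116: 51→61, due 50, tardiness 11
#123: 61→67, due 52, tardiness 15
#130: 67→87, due 53, tardiness 34
Late jobs: 6.

6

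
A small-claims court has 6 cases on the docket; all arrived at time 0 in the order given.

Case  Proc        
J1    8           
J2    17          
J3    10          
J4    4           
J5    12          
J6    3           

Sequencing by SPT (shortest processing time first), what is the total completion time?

SPT (increasing processing time): J6 J4 J1 J3 J5 J2.
J6: 0→3
J4: 3→7
J1: 7→15
J3: 15→25
J5: 25→37
J2: 37→54
Sum = 3+7+15+25+37+54 = 141.

141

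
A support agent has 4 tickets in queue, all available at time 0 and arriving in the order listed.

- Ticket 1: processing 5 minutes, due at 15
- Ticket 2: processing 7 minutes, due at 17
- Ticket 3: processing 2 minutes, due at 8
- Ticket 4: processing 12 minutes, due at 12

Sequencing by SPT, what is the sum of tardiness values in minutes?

14

SPT (increasing processing time): Ticket 3 Ticket 1 Ticket 2 Ticket 4.
Ticket 3: 0→2, due 8, tardiness 0
Ticket 1: 2→7, due 15, tardiness 0
Ticket 2: 7→14, due 17, tardiness 0
Ticket 4: 14→26, due 12, tardiness 14
Sum = 0+0+0+14 = 14.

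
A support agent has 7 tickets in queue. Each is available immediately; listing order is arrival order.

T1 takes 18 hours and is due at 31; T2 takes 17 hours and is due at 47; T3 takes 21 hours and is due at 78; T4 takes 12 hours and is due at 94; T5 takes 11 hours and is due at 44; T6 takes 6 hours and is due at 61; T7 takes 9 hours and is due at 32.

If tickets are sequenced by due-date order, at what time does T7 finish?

27

EDD (increasing due date): T1 T7 T5 T2 T6 T3 T4.
T1: 0→18
T7: 18→27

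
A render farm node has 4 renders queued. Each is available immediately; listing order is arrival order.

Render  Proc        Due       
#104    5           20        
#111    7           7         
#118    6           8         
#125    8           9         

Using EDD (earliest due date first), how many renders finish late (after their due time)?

3

EDD (increasing due date): #111 #118 #125 #104.
#111: 0→7, due 7, tardiness 0
#118: 7→13, due 8, tardiness 5
#125: 13→21, due 9, tardiness 12
#104: 21→26, due 20, tardiness 6
Late renders: 3.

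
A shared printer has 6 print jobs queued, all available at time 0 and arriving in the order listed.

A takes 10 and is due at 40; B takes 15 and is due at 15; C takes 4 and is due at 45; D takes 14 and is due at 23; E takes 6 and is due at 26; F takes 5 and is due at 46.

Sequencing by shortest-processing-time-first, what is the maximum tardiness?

39

SPT (increasing processing time): C F E A D B.
C: 0→4, due 45, tardiness 0
F: 4→9, due 46, tardiness 0
E: 9→15, due 26, tardiness 0
A: 15→25, due 40, tardiness 0
D: 25→39, due 23, tardiness 16
B: 39→54, due 15, tardiness 39
Maximum = 39.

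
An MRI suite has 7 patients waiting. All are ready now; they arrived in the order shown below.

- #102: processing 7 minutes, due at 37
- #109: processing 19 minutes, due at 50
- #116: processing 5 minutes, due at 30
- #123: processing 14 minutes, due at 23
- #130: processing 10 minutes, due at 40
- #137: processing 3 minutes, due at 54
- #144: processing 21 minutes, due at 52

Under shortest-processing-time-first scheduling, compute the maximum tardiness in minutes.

SPT (increasing processing time): #137 #116 #102 #130 #123 #109 #144.
#137: 0→3, due 54, tardiness 0
#116: 3→8, due 30, tardiness 0
#102: 8→15, due 37, tardiness 0
#130: 15→25, due 40, tardiness 0
#123: 25→39, due 23, tardiness 16
#109: 39→58, due 50, tardiness 8
#144: 58→79, due 52, tardiness 27
Maximum = 27.

27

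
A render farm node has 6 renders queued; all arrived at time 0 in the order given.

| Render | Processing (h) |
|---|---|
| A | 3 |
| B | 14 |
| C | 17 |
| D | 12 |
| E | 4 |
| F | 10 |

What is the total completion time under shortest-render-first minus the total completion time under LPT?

SPT (increasing processing time): A E F D B C.
A: 0→3
E: 3→7
F: 7→17
D: 17→29
B: 29→43
C: 43→60
Sum = 3+7+17+29+43+60 = 159.
LPT (decreasing processing time): C B D F E A.
C: 0→17
B: 17→31
D: 31→43
F: 43→53
E: 53→57
A: 57→60
Sum = 17+31+43+53+57+60 = 261.
Difference = 159 − 261 = -102.

-102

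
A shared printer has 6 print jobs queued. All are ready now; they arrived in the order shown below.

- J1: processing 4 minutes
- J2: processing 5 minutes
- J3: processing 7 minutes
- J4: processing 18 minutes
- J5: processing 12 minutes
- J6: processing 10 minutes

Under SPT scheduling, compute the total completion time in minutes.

149

SPT (increasing processing time): J1 J2 J3 J6 J5 J4.
J1: 0→4
J2: 4→9
J3: 9→16
J6: 16→26
J5: 26→38
J4: 38→56
Sum = 4+9+16+26+38+56 = 149.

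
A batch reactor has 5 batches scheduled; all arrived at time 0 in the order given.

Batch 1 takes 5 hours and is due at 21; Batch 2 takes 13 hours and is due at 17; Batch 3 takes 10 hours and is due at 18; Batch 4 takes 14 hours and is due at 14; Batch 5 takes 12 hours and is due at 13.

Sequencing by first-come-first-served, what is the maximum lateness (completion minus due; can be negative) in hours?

41

FIFO (arrival order): Batch 1 Batch 2 Batch 3 Batch 4 Batch 5.
Batch 1: 0→5, due 21, lateness -16
Batch 2: 5→18, due 17, lateness 1
Batch 3: 18→28, due 18, lateness 10
Batch 4: 28→42, due 14, lateness 28
Batch 5: 42→54, due 13, lateness 41
Maximum = 41.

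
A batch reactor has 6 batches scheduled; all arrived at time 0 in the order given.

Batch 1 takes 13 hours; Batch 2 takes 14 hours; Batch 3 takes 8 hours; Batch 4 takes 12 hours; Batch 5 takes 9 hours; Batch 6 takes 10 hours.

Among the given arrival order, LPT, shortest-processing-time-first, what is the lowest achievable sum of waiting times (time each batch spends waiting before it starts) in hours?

FIFO (arrival order): Batch 1 Batch 2 Batch 3 Batch 4 Batch 5 Batch 6.
Batch 1: waits 0, runs 0→13
Batch 2: waits 13, runs 13→27
Batch 3: waits 27, runs 27→35
Batch 4: waits 35, runs 35→47
Batch 5: waits 47, runs 47→56
Batch 6: waits 56, runs 56→66
Sum = 0+13+27+35+47+56 = 178.
LPT (decreasing processing time): Batch 2 Batch 1 Batch 4 Batch 6 Batch 5 Batch 3.
Batch 2: waits 0, runs 0→14
Batch 1: waits 14, runs 14→27
Batch 4: waits 27, runs 27→39
Batch 6: waits 39, runs 39→49
Batch 5: waits 49, runs 49→58
Batch 3: waits 58, runs 58→66
Sum = 0+14+27+39+49+58 = 187.
SPT (increasing processing time): Batch 3 Batch 5 Batch 6 Batch 4 Batch 1 Batch 2.
Batch 3: waits 0, runs 0→8
Batch 5: waits 8, runs 8→17
Batch 6: waits 17, runs 17→27
Batch 4: waits 27, runs 27→39
Batch 1: waits 39, runs 39→52
Batch 2: waits 52, runs 52→66
Sum = 0+8+17+27+39+52 = 143.
FIFO 178, LPT 187, SPT 143 → minimum 143.

143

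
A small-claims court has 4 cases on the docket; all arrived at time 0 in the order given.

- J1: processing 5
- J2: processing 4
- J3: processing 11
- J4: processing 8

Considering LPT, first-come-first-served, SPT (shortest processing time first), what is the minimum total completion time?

LPT (decreasing processing time): J3 J4 J1 J2.
J3: 0→11
J4: 11→19
J1: 19→24
J2: 24→28
Sum = 11+19+24+28 = 82.
FIFO (arrival order): J1 J2 J3 J4.
J1: 0→5
J2: 5→9
J3: 9→20
J4: 20→28
Sum = 5+9+20+28 = 62.
SPT (increasing processing time): J2 J1 J4 J3.
J2: 0→4
J1: 4→9
J4: 9→17
J3: 17→28
Sum = 4+9+17+28 = 58.
LPT 82, FIFO 62, SPT 58 → minimum 58.

58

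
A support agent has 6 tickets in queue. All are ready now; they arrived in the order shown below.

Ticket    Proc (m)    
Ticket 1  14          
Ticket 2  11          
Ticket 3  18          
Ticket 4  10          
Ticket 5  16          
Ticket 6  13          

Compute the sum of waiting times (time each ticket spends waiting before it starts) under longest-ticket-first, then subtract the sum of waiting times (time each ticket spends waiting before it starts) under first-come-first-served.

LPT (decreasing processing time): Ticket 3 Ticket 5 Ticket 1 Ticket 6 Ticket 2 Ticket 4.
Ticket 3: waits 0, runs 0→18
Ticket 5: waits 18, runs 18→34
Ticket 1: waits 34, runs 34→48
Ticket 6: waits 48, runs 48→61
Ticket 2: waits 61, runs 61→72
Ticket 4: waits 72, runs 72→82
Sum = 0+18+34+48+61+72 = 233.
FIFO (arrival order): Ticket 1 Ticket 2 Ticket 3 Ticket 4 Ticket 5 Ticket 6.
Ticket 1: waits 0, runs 0→14
Ticket 2: waits 14, runs 14→25
Ticket 3: waits 25, runs 25→43
Ticket 4: waits 43, runs 43→53
Ticket 5: waits 53, runs 53→69
Ticket 6: waits 69, runs 69→82
Sum = 0+14+25+43+53+69 = 204.
Difference = 233 − 204 = 29.

29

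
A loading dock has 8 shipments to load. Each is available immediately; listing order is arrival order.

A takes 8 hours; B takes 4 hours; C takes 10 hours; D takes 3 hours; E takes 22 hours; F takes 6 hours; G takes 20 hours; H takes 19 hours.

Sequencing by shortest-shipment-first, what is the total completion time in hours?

SPT (increasing processing time): D B F A C H G E.
D: 0→3
B: 3→7
F: 7→13
A: 13→21
C: 21→31
H: 31→50
G: 50→70
E: 70→92
Sum = 3+7+13+21+31+50+70+92 = 287.

287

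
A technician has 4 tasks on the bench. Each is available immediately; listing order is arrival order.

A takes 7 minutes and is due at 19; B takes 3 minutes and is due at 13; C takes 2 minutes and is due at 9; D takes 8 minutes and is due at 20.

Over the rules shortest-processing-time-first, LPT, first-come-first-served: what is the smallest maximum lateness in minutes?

SPT (increasing processing time): C B A D.
C: 0→2, due 9, lateness -7
B: 2→5, due 13, lateness -8
A: 5→12, due 19, lateness -7
D: 12→20, due 20, lateness 0
Maximum = 0.
LPT (decreasing processing time): D A B C.
D: 0→8, due 20, lateness -12
A: 8→15, due 19, lateness -4
B: 15→18, due 13, lateness 5
C: 18→20, due 9, lateness 11
Maximum = 11.
FIFO (arrival order): A B C D.
A: 0→7, due 19, lateness -12
B: 7→10, due 13, lateness -3
C: 10→12, due 9, lateness 3
D: 12→20, due 20, lateness 0
Maximum = 3.
SPT 0, LPT 11, FIFO 3 → minimum 0.

0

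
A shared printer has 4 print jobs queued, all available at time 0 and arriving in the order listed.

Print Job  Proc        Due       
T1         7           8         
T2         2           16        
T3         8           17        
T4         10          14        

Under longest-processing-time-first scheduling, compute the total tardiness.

29

LPT (decreasing processing time): T4 T3 T1 T2.
T4: 0→10, due 14, tardiness 0
T3: 10→18, due 17, tardiness 1
T1: 18→25, due 8, tardiness 17
T2: 25→27, due 16, tardiness 11
Sum = 0+1+17+11 = 29.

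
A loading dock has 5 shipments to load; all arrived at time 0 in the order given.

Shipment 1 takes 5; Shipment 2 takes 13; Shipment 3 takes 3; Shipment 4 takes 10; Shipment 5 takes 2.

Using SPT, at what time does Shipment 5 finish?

SPT (increasing processing time): Shipment 5 Shipment 3 Shipment 1 Shipment 4 Shipment 2.
Shipment 5: 0→2

2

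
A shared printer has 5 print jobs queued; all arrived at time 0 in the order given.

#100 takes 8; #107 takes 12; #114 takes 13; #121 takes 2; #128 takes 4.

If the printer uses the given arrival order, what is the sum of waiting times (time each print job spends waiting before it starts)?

96

FIFO (arrival order): #100 #107 #114 #121 #128.
#100: waits 0, runs 0→8
#107: waits 8, runs 8→20
#114: waits 20, runs 20→33
#121: waits 33, runs 33→35
#128: waits 35, runs 35→39
Sum = 0+8+20+33+35 = 96.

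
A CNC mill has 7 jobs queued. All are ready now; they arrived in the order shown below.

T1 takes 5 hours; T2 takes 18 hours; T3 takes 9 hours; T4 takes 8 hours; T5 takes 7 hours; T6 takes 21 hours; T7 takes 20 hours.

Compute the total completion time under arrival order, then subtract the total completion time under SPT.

FIFO (arrival order): T1 T2 T3 T4 T5 T6 T7.
T1: 0→5
T2: 5→23
T3: 23→32
T4: 32→40
T5: 40→47
T6: 47→68
T7: 68→88
Sum = 5+23+32+40+47+68+88 = 303.
SPT (increasing processing time): T1 T5 T4 T3 T2 T7 T6.
T1: 0→5
T5: 5→12
T4: 12→20
T3: 20→29
T2: 29→47
T7: 47→67
T6: 67→88
Sum = 5+12+20+29+47+67+88 = 268.
Difference = 303 − 268 = 35.

35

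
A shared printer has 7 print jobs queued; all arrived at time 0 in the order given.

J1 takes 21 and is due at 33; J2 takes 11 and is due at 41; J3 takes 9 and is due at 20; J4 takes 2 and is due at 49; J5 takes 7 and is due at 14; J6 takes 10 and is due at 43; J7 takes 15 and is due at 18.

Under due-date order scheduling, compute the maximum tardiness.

EDD (increasing due date): J5 J7 J3 J1 J2 J6 J4.
J5: 0→7, due 14, tardiness 0
J7: 7→22, due 18, tardiness 4
J3: 22→31, due 20, tardiness 11
J1: 31→52, due 33, tardiness 19
J2: 52→63, due 41, tardiness 22
J6: 63→73, due 43, tardiness 30
J4: 73→75, due 49, tardiness 26
Maximum = 30.

30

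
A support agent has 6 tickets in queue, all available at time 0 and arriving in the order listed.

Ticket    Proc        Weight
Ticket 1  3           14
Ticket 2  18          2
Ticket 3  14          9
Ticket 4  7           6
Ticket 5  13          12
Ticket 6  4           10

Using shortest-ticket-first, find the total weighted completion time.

SPT (increasing processing time): Ticket 1 Ticket 6 Ticket 4 Ticket 5 Ticket 3 Ticket 2.
Ticket 1: finishes 3, weight 14, w·C = 42
Ticket 6: finishes 7, weight 10, w·C = 70
Ticket 4: finishes 14, weight 6, w·C = 84
Ticket 5: finishes 27, weight 12, w·C = 324
Ticket 3: finishes 41, weight 9, w·C = 369
Ticket 2: finishes 59, weight 2, w·C = 118
Sum = 42+70+84+324+369+118 = 1007.

1007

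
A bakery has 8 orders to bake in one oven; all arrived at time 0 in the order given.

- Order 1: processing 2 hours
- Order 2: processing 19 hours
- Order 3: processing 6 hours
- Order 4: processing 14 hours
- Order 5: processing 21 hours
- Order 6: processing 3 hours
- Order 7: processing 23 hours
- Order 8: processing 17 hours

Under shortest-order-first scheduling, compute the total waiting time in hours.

SPT (increasing processing time): Order 1 Order 6 Order 3 Order 4 Order 8 Order 2 Order 5 Order 7.
Order 1: waits 0, runs 0→2
Order 6: waits 2, runs 2→5
Order 3: waits 5, runs 5→11
Order 4: waits 11, runs 11→25
Order 8: waits 25, runs 25→42
Order 2: waits 42, runs 42→61
Order 5: waits 61, runs 61→82
Order 7: waits 82, runs 82→105
Sum = 0+2+5+11+25+42+61+82 = 228.

228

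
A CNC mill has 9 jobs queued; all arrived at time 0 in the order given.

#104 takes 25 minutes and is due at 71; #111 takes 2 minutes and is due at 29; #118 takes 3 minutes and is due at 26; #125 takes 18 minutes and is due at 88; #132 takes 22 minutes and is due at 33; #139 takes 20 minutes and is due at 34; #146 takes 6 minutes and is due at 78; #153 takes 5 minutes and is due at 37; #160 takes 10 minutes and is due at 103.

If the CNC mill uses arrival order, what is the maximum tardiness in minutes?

FIFO (arrival order): #104 #111 #118 #125 #132 #139 #146 #153 #160.
#104: 0→25, due 71, tardiness 0
#111: 25→27, due 29, tardiness 0
#118: 27→30, due 26, tardiness 4
#125: 30→48, due 88, tardiness 0
#132: 48→70, due 33, tardiness 37
#139: 70→90, due 34, tardiness 56
#146: 90→96, due 78, tardiness 18
#153: 96→101, due 37, tardiness 64
#160: 101→111, due 103, tardiness 8
Maximum = 64.

64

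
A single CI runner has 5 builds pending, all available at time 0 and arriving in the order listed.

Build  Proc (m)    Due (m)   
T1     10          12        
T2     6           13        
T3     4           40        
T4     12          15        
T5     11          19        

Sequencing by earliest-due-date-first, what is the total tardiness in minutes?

39

EDD (increasing due date): T1 T2 T4 T5 T3.
T1: 0→10, due 12, tardiness 0
T2: 10→16, due 13, tardiness 3
T4: 16→28, due 15, tardiness 13
T5: 28→39, due 19, tardiness 20
T3: 39→43, due 40, tardiness 3
Sum = 0+3+13+20+3 = 39.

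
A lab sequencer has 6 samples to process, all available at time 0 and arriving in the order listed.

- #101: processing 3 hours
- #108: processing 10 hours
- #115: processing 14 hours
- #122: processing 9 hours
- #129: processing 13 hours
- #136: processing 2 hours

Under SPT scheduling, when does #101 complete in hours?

SPT (increasing processing time): #136 #101 #122 #108 #129 #115.
#136: 0→2
#101: 2→5

5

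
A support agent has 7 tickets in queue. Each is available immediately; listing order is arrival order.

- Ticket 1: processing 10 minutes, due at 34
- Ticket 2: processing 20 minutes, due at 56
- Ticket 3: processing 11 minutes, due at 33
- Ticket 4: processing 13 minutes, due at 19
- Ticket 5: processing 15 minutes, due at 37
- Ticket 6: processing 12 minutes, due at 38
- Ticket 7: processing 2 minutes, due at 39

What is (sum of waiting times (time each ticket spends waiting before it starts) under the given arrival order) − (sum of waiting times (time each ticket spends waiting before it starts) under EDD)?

FIFO (arrival order): Ticket 1 Ticket 2 Ticket 3 Ticket 4 Ticket 5 Ticket 6 Ticket 7.
Ticket 1: waits 0, runs 0→10
Ticket 2: waits 10, runs 10→30
Ticket 3: waits 30, runs 30→41
Ticket 4: waits 41, runs 41→54
Ticket 5: waits 54, runs 54→69
Ticket 6: waits 69, runs 69→81
Ticket 7: waits 81, runs 81→83
Sum = 0+10+30+41+54+69+81 = 285.
EDD (increasing due date): Ticket 4 Ticket 3 Ticket 1 Ticket 5 Ticket 6 Ticket 7 Ticket 2.
Ticket 4: waits 0, runs 0→13
Ticket 3: waits 13, runs 13→24
Ticket 1: waits 24, runs 24→34
Ticket 5: waits 34, runs 34→49
Ticket 6: waits 49, runs 49→61
Ticket 7: waits 61, runs 61→63
Ticket 2: waits 63, runs 63→83
Sum = 0+13+24+34+49+61+63 = 244.
Difference = 285 − 244 = 41.

41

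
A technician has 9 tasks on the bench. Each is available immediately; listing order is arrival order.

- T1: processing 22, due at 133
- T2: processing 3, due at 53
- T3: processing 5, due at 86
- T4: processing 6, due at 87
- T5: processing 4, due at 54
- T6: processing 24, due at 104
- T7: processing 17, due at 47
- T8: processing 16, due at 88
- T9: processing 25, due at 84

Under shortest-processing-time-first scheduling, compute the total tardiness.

SPT (increasing processing time): T2 T5 T3 T4 T8 T7 T1 T6 T9.
T2: 0→3, due 53, tardiness 0
T5: 3→7, due 54, tardiness 0
T3: 7→12, due 86, tardiness 0
T4: 12→18, due 87, tardiness 0
T8: 18→34, due 88, tardiness 0
T7: 34→51, due 47, tardiness 4
T1: 51→73, due 133, tardiness 0
T6: 73→97, due 104, tardiness 0
T9: 97→122, due 84, tardiness 38
Sum = 0+0+0+0+0+4+0+0+38 = 42.

42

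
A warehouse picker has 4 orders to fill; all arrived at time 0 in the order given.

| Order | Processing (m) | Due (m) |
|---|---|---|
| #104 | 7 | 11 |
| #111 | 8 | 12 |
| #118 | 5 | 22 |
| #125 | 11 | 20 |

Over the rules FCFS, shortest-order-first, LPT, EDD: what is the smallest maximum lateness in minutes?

FIFO (arrival order): #104 #111 #118 #125.
#104: 0→7, due 11, lateness -4
#111: 7→15, due 12, lateness 3
#118: 15→20, due 22, lateness -2
#125: 20→31, due 20, lateness 11
Maximum = 11.
SPT (increasing processing time): #118 #104 #111 #125.
#118: 0→5, due 22, lateness -17
#104: 5→12, due 11, lateness 1
#111: 12→20, due 12, lateness 8
#125: 20→31, due 20, lateness 11
Maximum = 11.
LPT (decreasing processing time): #125 #111 #104 #118.
#125: 0→11, due 20, lateness -9
#111: 11→19, due 12, lateness 7
#104: 19→26, due 11, lateness 15
#118: 26→31, due 22, lateness 9
Maximum = 15.
EDD (increasing due date): #104 #111 #125 #118.
#104: 0→7, due 11, lateness -4
#111: 7→15, due 12, lateness 3
#125: 15→26, due 20, lateness 6
#118: 26→31, due 22, lateness 9
Maximum = 9.
FIFO 11, SPT 11, LPT 15, EDD 9 → minimum 9.

9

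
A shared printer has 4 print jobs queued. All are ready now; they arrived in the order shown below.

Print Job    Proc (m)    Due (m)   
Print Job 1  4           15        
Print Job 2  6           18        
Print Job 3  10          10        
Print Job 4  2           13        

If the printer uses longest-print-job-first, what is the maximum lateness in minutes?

LPT (decreasing processing time): Print Job 3 Print Job 2 Print Job 1 Print Job 4.
Print Job 3: 0→10, due 10, lateness 0
Print Job 2: 10→16, due 18, lateness -2
Print Job 1: 16→20, due 15, lateness 5
Print Job 4: 20→22, due 13, lateness 9
Maximum = 9.

9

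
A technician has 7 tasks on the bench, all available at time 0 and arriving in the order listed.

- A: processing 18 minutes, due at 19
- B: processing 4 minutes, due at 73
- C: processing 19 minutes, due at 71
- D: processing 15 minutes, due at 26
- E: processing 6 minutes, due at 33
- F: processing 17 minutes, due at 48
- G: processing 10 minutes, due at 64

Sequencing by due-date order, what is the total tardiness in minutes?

EDD (increasing due date): A D E F G C B.
A: 0→18, due 19, tardiness 0
D: 18→33, due 26, tardiness 7
E: 33→39, due 33, tardiness 6
F: 39→56, due 48, tardiness 8
G: 56→66, due 64, tardiness 2
C: 66→85, due 71, tardiness 14
B: 85→89, due 73, tardiness 16
Sum = 0+7+6+8+2+14+16 = 53.

53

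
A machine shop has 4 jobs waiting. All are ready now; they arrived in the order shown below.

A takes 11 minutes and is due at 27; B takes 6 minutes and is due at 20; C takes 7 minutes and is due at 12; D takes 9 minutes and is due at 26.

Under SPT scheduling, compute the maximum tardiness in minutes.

SPT (increasing processing time): B C D A.
B: 0→6, due 20, tardiness 0
C: 6→13, due 12, tardiness 1
D: 13→22, due 26, tardiness 0
A: 22→33, due 27, tardiness 6
Maximum = 6.

6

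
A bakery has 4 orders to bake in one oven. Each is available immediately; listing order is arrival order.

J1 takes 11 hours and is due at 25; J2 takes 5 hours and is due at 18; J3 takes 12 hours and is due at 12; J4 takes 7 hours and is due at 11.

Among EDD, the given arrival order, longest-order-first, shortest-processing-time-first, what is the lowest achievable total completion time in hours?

EDD (increasing due date): J4 J3 J2 J1.
J4: 0→7
J3: 7→19
J2: 19→24
J1: 24→35
Sum = 7+19+24+35 = 85.
FIFO (arrival order): J1 J2 J3 J4.
J1: 0→11
J2: 11→16
J3: 16→28
J4: 28→35
Sum = 11+16+28+35 = 90.
LPT (decreasing processing time): J3 J1 J4 J2.
J3: 0→12
J1: 12→23
J4: 23→30
J2: 30→35
Sum = 12+23+30+35 = 100.
SPT (increasing processing time): J2 J4 J1 J3.
J2: 0→5
J4: 5→12
J1: 12→23
J3: 23→35
Sum = 5+12+23+35 = 75.
EDD 85, FIFO 90, LPT 100, SPT 75 → minimum 75.

75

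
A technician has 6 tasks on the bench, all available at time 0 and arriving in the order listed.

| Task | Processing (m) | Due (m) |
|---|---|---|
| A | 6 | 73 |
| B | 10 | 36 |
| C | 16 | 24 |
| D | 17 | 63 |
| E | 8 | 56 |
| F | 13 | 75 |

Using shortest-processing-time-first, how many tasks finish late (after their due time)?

2

SPT (increasing processing time): A E B F C D.
A: 0→6, due 73, tardiness 0
E: 6→14, due 56, tardiness 0
B: 14→24, due 36, tardiness 0
F: 24→37, due 75, tardiness 0
C: 37→53, due 24, tardiness 29
D: 53→70, due 63, tardiness 7
Late tasks: 2.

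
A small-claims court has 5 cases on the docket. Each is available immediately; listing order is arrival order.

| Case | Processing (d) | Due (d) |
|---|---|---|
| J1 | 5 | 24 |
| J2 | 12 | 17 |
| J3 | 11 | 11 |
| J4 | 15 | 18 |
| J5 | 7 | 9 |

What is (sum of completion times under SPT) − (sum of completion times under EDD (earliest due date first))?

-25

SPT (increasing processing time): J1 J5 J3 J2 J4.
J1: 0→5
J5: 5→12
J3: 12→23
J2: 23→35
J4: 35→50
Sum = 5+12+23+35+50 = 125.
EDD (increasing due date): J5 J3 J2 J4 J1.
J5: 0→7
J3: 7→18
J2: 18→30
J4: 30→45
J1: 45→50
Sum = 7+18+30+45+50 = 150.
Difference = 125 − 150 = -25.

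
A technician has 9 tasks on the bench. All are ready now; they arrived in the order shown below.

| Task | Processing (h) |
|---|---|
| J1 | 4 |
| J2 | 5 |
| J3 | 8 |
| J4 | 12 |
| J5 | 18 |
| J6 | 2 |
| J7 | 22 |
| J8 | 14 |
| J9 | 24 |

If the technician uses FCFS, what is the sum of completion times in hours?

FIFO (arrival order): J1 J2 J3 J4 J5 J6 J7 J8 J9.
J1: 0→4
J2: 4→9
J3: 9→17
J4: 17→29
J5: 29→47
J6: 47→49
J7: 49→71
J8: 71→85
J9: 85→109
Sum = 4+9+17+29+47+49+71+85+109 = 420.

420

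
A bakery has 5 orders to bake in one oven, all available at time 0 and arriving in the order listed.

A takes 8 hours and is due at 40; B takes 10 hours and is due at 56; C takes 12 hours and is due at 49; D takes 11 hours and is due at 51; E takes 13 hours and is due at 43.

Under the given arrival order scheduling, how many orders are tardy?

FIFO (arrival order): A B C D E.
A: 0→8, due 40, tardiness 0
B: 8→18, due 56, tardiness 0
C: 18→30, due 49, tardiness 0
D: 30→41, due 51, tardiness 0
E: 41→54, due 43, tardiness 11
Late orders: 1.

1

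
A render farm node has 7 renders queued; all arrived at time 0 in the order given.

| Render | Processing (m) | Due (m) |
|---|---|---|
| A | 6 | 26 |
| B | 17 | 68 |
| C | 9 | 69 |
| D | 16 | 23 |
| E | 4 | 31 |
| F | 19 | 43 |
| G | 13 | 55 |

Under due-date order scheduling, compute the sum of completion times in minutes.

EDD (increasing due date): D A E F G B C.
D: 0→16
A: 16→22
E: 22→26
F: 26→45
G: 45→58
B: 58→75
C: 75→84
Sum = 16+22+26+45+58+75+84 = 326.

326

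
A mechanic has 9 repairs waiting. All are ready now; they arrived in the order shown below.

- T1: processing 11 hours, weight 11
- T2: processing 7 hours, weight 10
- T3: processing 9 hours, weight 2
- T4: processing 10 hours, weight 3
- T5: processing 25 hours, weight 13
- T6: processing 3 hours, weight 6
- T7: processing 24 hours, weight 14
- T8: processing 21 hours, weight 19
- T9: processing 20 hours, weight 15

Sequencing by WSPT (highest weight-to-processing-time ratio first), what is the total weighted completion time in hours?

WSPT (decreasing weight/processing-time ratio): T6 T2 T1 T8 T9 T7 T5 T4 T3.
T6: finishes 3, weight 6, w·C = 18
T2: finishes 10, weight 10, w·C = 100
T1: finishes 21, weight 11, w·C = 231
T8: finishes 42, weight 19, w·C = 798
T9: finishes 62, weight 15, w·C = 930
T7: finishes 86, weight 14, w·C = 1204
T5: finishes 111, weight 13, w·C = 1443
T4: finishes 121, weight 3, w·C = 363
T3: finishes 130, weight 2, w·C = 260
Sum = 18+100+231+798+930+1204+1443+363+260 = 5347.

5347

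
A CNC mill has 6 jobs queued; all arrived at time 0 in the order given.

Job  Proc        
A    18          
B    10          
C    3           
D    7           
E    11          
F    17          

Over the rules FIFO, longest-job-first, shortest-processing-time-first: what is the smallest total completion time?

178

FIFO (arrival order): A B C D E F.
A: 0→18
B: 18→28
C: 28→31
D: 31→38
E: 38→49
F: 49→66
Sum = 18+28+31+38+49+66 = 230.
LPT (decreasing processing time): A F E B D C.
A: 0→18
F: 18→35
E: 35→46
B: 46→56
D: 56→63
C: 63→66
Sum = 18+35+46+56+63+66 = 284.
SPT (increasing processing time): C D B E F A.
C: 0→3
D: 3→10
B: 10→20
E: 20→31
F: 31→48
A: 48→66
Sum = 3+10+20+31+48+66 = 178.
FIFO 230, LPT 284, SPT 178 → minimum 178.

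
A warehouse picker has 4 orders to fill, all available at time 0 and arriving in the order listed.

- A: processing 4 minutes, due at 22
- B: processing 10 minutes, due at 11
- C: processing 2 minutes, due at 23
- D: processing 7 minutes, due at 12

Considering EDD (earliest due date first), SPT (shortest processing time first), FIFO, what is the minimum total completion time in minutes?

44

EDD (increasing due date): B D A C.
B: 0→10
D: 10→17
A: 17→21
C: 21→23
Sum = 10+17+21+23 = 71.
SPT (increasing processing time): C A D B.
C: 0→2
A: 2→6
D: 6→13
B: 13→23
Sum = 2+6+13+23 = 44.
FIFO (arrival order): A B C D.
A: 0→4
B: 4→14
C: 14→16
D: 16→23
Sum = 4+14+16+23 = 57.
EDD 71, SPT 44, FIFO 57 → minimum 44.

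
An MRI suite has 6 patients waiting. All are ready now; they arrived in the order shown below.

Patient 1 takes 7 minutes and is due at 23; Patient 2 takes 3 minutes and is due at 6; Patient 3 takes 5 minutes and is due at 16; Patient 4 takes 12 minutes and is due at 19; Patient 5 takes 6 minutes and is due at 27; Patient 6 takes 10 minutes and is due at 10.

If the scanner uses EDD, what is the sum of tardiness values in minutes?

EDD (increasing due date): Patient 2 Patient 6 Patient 3 Patient 4 Patient 1 Patient 5.
Patient 2: 0→3, due 6, tardiness 0
Patient 6: 3→13, due 10, tardiness 3
Patient 3: 13→18, due 16, tardiness 2
Patient 4: 18→30, due 19, tardiness 11
Patient 1: 30→37, due 23, tardiness 14
Patient 5: 37→43, due 27, tardiness 16
Sum = 0+3+2+11+14+16 = 46.

46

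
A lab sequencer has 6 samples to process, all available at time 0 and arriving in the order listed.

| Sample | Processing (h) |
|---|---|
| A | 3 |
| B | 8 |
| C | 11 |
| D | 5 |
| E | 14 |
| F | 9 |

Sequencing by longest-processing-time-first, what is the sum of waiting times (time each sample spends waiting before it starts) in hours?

162

LPT (decreasing processing time): E C F B D A.
E: waits 0, runs 0→14
C: waits 14, runs 14→25
F: waits 25, runs 25→34
B: waits 34, runs 34→42
D: waits 42, runs 42→47
A: waits 47, runs 47→50
Sum = 0+14+25+34+42+47 = 162.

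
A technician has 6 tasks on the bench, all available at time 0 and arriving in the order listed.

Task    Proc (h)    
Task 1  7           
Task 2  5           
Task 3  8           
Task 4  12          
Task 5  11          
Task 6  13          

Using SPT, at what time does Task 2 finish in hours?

SPT (increasing processing time): Task 2 Task 1 Task 3 Task 5 Task 4 Task 6.
Task 2: 0→5

5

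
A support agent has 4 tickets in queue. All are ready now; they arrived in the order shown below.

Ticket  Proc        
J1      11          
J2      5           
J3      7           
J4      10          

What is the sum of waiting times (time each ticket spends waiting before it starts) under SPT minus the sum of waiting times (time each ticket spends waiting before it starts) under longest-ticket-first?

-21

SPT (increasing processing time): J2 J3 J4 J1.
J2: waits 0, runs 0→5
J3: waits 5, runs 5→12
J4: waits 12, runs 12→22
J1: waits 22, runs 22→33
Sum = 0+5+12+22 = 39.
LPT (decreasing processing time): J1 J4 J3 J2.
J1: waits 0, runs 0→11
J4: waits 11, runs 11→21
J3: waits 21, runs 21→28
J2: waits 28, runs 28→33
Sum = 0+11+21+28 = 60.
Difference = 39 − 60 = -21.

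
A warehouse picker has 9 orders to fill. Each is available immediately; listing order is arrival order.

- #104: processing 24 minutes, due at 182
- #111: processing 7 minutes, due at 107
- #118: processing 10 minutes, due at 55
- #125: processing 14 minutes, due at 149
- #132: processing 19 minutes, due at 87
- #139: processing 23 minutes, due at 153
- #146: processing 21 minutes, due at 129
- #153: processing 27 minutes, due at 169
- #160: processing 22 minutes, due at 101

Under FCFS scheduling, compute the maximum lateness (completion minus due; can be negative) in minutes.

66

FIFO (arrival order): #104 #111 #118 #125 #132 #139 #146 #153 #160.
#104: 0→24, due 182, lateness -158
#111: 24→31, due 107, lateness -76
#118: 31→41, due 55, lateness -14
#125: 41→55, due 149, lateness -94
#132: 55→74, due 87, lateness -13
#139: 74→97, due 153, lateness -56
#146: 97→118, due 129, lateness -11
#153: 118→145, due 169, lateness -24
#160: 145→167, due 101, lateness 66
Maximum = 66.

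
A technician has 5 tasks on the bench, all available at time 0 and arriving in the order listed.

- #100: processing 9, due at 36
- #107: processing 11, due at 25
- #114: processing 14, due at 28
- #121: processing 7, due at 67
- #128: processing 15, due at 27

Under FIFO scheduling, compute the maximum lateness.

FIFO (arrival order): #100 #107 #114 #121 #128.
#100: 0→9, due 36, lateness -27
#107: 9→20, due 25, lateness -5
#114: 20→34, due 28, lateness 6
#121: 34→41, due 67, lateness -26
#128: 41→56, due 27, lateness 29
Maximum = 29.

29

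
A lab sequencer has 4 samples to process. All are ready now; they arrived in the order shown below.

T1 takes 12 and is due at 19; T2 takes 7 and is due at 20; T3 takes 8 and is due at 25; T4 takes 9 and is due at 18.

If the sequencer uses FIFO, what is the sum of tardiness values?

FIFO (arrival order): T1 T2 T3 T4.
T1: 0→12, due 19, tardiness 0
T2: 12→19, due 20, tardiness 0
T3: 19→27, due 25, tardiness 2
T4: 27→36, due 18, tardiness 18
Sum = 0+0+2+18 = 20.

20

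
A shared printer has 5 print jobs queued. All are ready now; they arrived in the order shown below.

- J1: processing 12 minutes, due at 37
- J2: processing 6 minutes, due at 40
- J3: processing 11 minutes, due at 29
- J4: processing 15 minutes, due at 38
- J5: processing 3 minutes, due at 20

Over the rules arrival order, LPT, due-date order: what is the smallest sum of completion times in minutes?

FIFO (arrival order): J1 J2 J3 J4 J5.
J1: 0→12
J2: 12→18
J3: 18→29
J4: 29→44
J5: 44→47
Sum = 12+18+29+44+47 = 150.
LPT (decreasing processing time): J4 J1 J3 J2 J5.
J4: 0→15
J1: 15→27
J3: 27→38
J2: 38→44
J5: 44→47
Sum = 15+27+38+44+47 = 171.
EDD (increasing due date): J5 J3 J1 J4 J2.
J5: 0→3
J3: 3→14
J1: 14→26
J4: 26→41
J2: 41→47
Sum = 3+14+26+41+47 = 131.
FIFO 150, LPT 171, EDD 131 → minimum 131.

131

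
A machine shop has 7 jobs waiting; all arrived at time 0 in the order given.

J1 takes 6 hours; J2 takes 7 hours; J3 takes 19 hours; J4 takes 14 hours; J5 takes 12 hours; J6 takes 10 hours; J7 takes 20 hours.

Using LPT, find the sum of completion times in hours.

422

LPT (decreasing processing time): J7 J3 J4 J5 J6 J2 J1.
J7: 0→20
J3: 20→39
J4: 39→53
J5: 53→65
J6: 65→75
J2: 75→82
J1: 82→88
Sum = 20+39+53+65+75+82+88 = 422.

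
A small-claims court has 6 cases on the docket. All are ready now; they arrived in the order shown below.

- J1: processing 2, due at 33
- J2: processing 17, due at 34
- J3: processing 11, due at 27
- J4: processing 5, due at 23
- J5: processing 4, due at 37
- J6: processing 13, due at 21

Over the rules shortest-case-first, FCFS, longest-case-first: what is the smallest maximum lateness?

18

SPT (increasing processing time): J1 J5 J4 J3 J6 J2.
J1: 0→2, due 33, lateness -31
J5: 2→6, due 37, lateness -31
J4: 6→11, due 23, lateness -12
J3: 11→22, due 27, lateness -5
J6: 22→35, due 21, lateness 14
J2: 35→52, due 34, lateness 18
Maximum = 18.
FIFO (arrival order): J1 J2 J3 J4 J5 J6.
J1: 0→2, due 33, lateness -31
J2: 2→19, due 34, lateness -15
J3: 19→30, due 27, lateness 3
J4: 30→35, due 23, lateness 12
J5: 35→39, due 37, lateness 2
J6: 39→52, due 21, lateness 31
Maximum = 31.
LPT (decreasing processing time): J2 J6 J3 J4 J5 J1.
J2: 0→17, due 34, lateness -17
J6: 17→30, due 21, lateness 9
J3: 30→41, due 27, lateness 14
J4: 41→46, due 23, lateness 23
J5: 46→50, due 37, lateness 13
J1: 50→52, due 33, lateness 19
Maximum = 23.
SPT 18, FIFO 31, LPT 23 → minimum 18.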